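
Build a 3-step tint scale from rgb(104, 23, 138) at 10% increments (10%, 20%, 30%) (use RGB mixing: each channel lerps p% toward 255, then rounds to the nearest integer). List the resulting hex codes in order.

#772E96, #8645A1, #955DAD

10%: (104 + 15.1 = 119.1→119, 23 + 23.2 = 46.2→46, 138 + 11.7 = 149.7→150) → #772E96
20%: (104 + 30.2 = 134.2→134, 23 + 46.4 = 69.4→69, 138 + 23.4 = 161.4→161) → #8645A1
30%: (104 + 45.3 = 149.3→149, 23 + 69.6 = 92.6→93, 138 + 35.1 = 173.1→173) → #955DAD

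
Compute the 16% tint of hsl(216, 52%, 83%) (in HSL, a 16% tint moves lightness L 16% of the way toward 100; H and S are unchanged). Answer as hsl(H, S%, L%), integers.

L moves 16% from 83 toward 100: 83 + 2.72 = 85.72 → 86.
H and S are unchanged.

hsl(216, 52%, 86%)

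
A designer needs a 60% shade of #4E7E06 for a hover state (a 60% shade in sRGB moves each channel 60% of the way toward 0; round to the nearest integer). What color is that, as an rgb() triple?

rgb(31, 50, 2)

#4E7E06 is rgb(78, 126, 6).
Per channel, c → c + 0.6(0 − c):
  R: 78 + 0.6×(0−78) = 78 − 46.8 = 31.2 → 31
  G: 126 + 0.6×(0−126) = 126 − 75.6 = 50.4 → 50
  B: 6 − 3.6 = 2.4 → 2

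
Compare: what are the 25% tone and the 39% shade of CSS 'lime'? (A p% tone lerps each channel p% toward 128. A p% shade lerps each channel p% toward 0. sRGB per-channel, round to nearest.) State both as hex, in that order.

#20DF20, #009C00

CSS lime is rgb(0, 255, 0).
25% tone:
  R: 0 + 32 = 32 → 32
  G: 255 + 0.25×(128−255) = 255 − 31.75 = 223.25 → 223
  B: 0 + 0.25×(128−0) = 0 + 32 = 32 → 32
  → #20DF20
39% shade:
  R: 0 + 0.39×(0−0) = 0 + 0 = 0 → 0
  G: 255 + 0.39×(0−255) = 255 − 99.45 = 155.55 → 156
  B: 0 + 0.39×(0−0) = 0 + 0 = 0 → 0
  → #009C00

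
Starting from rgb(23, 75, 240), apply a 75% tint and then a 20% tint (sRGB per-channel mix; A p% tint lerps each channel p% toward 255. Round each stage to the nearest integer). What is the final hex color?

Per channel, c → c + 0.75(255 − c):
  R: 23 + 0.75×(255−23) = 23 + 174 = 197 → 197
  G: 75 + 0.75×(255−75) = 75 + 135 = 210 → 210
  B: 240 + 0.75×(255−240) = 240 + 11.25 = 251.25 → 251
After the tint: rgb(197, 210, 251) = #c5d2fb.
Per channel, c → c + 0.2(255 − c):
  R: 197 + 0.2×(255−197) = 197 + 11.6 = 208.6 → 209
  G: 210 + 0.2×(255−210) = 210 + 9 = 219 → 219
  B: 251 + 0.8 = 251.8 → 252
rgb(209, 219, 252) = #d1dbfc.

#d1dbfc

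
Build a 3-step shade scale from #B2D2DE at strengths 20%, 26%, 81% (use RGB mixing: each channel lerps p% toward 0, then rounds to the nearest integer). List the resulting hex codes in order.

#B2D2DE is rgb(178, 210, 222).
20%: (178 − 35.6 = 142.4→142, 210 − 42 = 168→168, 222 − 44.4 = 177.6→178) → #8EA8B2
26%: (178 − 46.28 = 131.72→132, 210 − 54.6 = 155.4→155, 222 − 57.72 = 164.28→164) → #849BA4
81%: (178 − 144.18 = 33.82→34, 210 − 170.1 = 39.9→40, 222 − 179.82 = 42.18→42) → #22282A

#8EA8B2, #849BA4, #22282A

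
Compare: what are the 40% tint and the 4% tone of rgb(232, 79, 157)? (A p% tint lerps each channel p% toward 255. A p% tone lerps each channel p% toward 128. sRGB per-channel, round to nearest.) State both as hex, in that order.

40% tint:
  R: 232 + 0.4×(255−232) = 232 + 9.2 = 241.2 → 241
  G: 79 + 0.4×(255−79) = 79 + 70.4 = 149.4 → 149
  B: 157 + 0.4×(255−157) = 157 + 39.2 = 196.2 → 196
  → #f195c4
4% tone:
  R: 232 − 4.16 = 227.84 → 228
  G: 79 + 0.04×(128−79) = 79 + 1.96 = 80.96 → 81
  B: 157 − 1.16 = 155.84 → 156
  → #e4519c

#f195c4, #e4519c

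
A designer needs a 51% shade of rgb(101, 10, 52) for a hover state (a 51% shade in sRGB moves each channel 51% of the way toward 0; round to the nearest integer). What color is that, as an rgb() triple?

A 51% shade moves each channel 51% toward 0:
  R: 101 + 0.51×(0−101) = 101 − 51.51 = 49.49 → 49
  G: 10 + 0.51×(0−10) = 10 − 5.1 = 4.9 → 5
  B: 52 − 26.52 = 25.48 → 25

rgb(49, 5, 25)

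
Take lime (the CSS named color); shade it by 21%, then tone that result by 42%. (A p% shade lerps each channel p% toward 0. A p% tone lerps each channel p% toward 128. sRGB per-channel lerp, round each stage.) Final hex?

#36AA36

CSS lime is rgb(0, 255, 0).
Per channel, c → c + 0.21(0 − c):
  R: 0 + 0.21×(0−0) = 0 + 0 = 0 → 0
  G: 255 + 0.21×(0−255) = 255 − 53.55 = 201.45 → 201
  B: 0 + 0.21×(0−0) = 0 + 0 = 0 → 0
After the shade: rgb(0, 201, 0) = #00C900.
Per channel, c → c + 0.42(128 − c):
  R: 0 + 0.42×(128−0) = 0 + 53.76 = 53.76 → 54
  G: 201 + 0.42×(128−201) = 201 − 30.66 = 170.34 → 170
  B: 0 + 0.42×(128−0) = 0 + 53.76 = 53.76 → 54
rgb(54, 170, 54) = #36AA36.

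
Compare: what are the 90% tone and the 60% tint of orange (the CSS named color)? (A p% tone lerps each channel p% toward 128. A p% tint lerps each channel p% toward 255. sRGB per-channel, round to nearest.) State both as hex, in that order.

#8d8473, #ffdb99

CSS orange is rgb(255, 165, 0).
90% tone:
  R: 255 + 0.9×(128−255) = 255 − 114.3 = 140.7 → 141
  G: 165 + 0.9×(128−165) = 165 − 33.3 = 131.7 → 132
  B: 0 + 0.9×(128−0) = 0 + 115.2 = 115.2 → 115
  → #8d8473
60% tint:
  R: 255 + 0.6×(255−255) = 255 + 0 = 255 → 255
  G: 165 + 54 = 219 → 219
  B: 0 + 153 = 153 → 153
  → #ffdb99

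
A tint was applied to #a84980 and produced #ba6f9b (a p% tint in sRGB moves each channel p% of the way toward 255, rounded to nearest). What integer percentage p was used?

21%

#a84980 is rgb(168, 73, 128); #ba6f9b is rgb(186, 111, 155).
On the G channel (widest range): 111 ≈ 73 + (p/100)(255 − 73), so p ≈ 100×(111 − 73)/(255 − 73) = 3800/182 = 20.88.
p = 21 reproduces all three channels after rounding.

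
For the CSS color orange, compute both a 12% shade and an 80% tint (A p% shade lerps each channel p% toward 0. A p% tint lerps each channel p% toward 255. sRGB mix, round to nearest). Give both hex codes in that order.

#e09100, #ffedcc

CSS orange is rgb(255, 165, 0).
12% shade:
  R: 255 − 30.6 = 224.4 → 224
  G: 165 − 19.8 = 145.2 → 145
  B: 0 + 0.12×(0−0) = 0 + 0 = 0 → 0
  → #e09100
80% tint:
  R: 255 + 0 = 255 → 255
  G: 165 + 0.8×(255−165) = 165 + 72 = 237 → 237
  B: 0 + 0.8×(255−0) = 0 + 204 = 204 → 204
  → #ffedcc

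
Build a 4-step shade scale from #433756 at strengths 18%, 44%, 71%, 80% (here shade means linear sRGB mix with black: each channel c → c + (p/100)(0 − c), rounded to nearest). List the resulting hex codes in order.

#433756 is rgb(67, 55, 86).
18%: (67 − 12.06 = 54.94→55, 55 − 9.9 = 45.1→45, 86 − 15.48 = 70.52→71) → #372D47
44%: (67 − 29.48 = 37.52→38, 55 − 24.2 = 30.8→31, 86 − 37.84 = 48.16→48) → #261F30
71%: (67 − 47.57 = 19.43→19, 55 − 39.05 = 15.95→16, 86 − 61.06 = 24.94→25) → #131019
80%: (67 − 53.6 = 13.4→13, 55 − 44 = 11→11, 86 − 68.8 = 17.2→17) → #0D0B11

#372D47, #261F30, #131019, #0D0B11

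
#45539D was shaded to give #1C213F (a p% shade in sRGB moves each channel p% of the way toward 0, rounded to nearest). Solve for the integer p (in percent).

#45539D is rgb(69, 83, 157); #1C213F is rgb(28, 33, 63).
On the B channel (widest range): 63 ≈ 157 + (p/100)(0 − 157), so p ≈ 100×(63 − 157)/(0 − 157) = -9400/-157 = 59.87.
p = 60 reproduces all three channels after rounding.

60%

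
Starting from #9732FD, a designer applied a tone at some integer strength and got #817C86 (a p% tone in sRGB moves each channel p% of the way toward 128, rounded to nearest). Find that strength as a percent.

95%

#9732FD is rgb(151, 50, 253); #817C86 is rgb(129, 124, 134).
On the B channel (widest range): 134 ≈ 253 + (p/100)(128 − 253), so p ≈ 100×(134 − 253)/(128 − 253) = -11900/-125 = 95.20.
p = 95 reproduces all three channels after rounding.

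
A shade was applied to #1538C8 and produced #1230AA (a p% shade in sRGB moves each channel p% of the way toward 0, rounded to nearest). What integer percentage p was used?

#1538C8 is rgb(21, 56, 200); #1230AA is rgb(18, 48, 170).
On the B channel (widest range): 170 ≈ 200 + (p/100)(0 − 200), so p ≈ 100×(170 − 200)/(0 − 200) = -3000/-200 = 15.00.
p = 15 reproduces all three channels after rounding.

15%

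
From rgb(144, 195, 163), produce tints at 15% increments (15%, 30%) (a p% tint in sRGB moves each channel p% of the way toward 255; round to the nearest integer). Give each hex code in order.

#A1CCB1, #B1D5BF

15%: (144 + 16.65 = 160.65→161, 195 + 9 = 204→204, 163 + 13.8 = 176.8→177) → #A1CCB1
30%: (144 + 33.3 = 177.3→177, 195 + 18 = 213→213, 163 + 27.6 = 190.6→191) → #B1D5BF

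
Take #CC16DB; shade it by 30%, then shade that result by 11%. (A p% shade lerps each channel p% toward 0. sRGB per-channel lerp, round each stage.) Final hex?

#CC16DB is rgb(204, 22, 219).
A 30% shade moves each channel 30% toward 0:
  R: 204 − 61.2 = 142.8 → 143
  G: 22 + 0.3×(0−22) = 22 − 6.6 = 15.4 → 15
  B: 219 − 65.7 = 153.3 → 153
After the shade: rgb(143, 15, 153) = #8F0F99.
An 11% shade moves each channel 11% toward 0:
  R: 143 + 0.11×(0−143) = 143 − 15.73 = 127.27 → 127
  G: 15 − 1.65 = 13.35 → 13
  B: 153 + 0.11×(0−153) = 153 − 16.83 = 136.17 → 136
rgb(127, 13, 136) = #7F0D88.

#7F0D88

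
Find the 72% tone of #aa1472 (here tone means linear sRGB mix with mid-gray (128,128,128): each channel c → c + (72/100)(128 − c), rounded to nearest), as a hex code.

#8c627c

#aa1472 is rgb(170, 20, 114).
Lerp each channel 72% toward 128:
  R: 170 + 0.72×(128−170) = 170 − 30.24 = 139.76 → 140
  G: 20 + 0.72×(128−20) = 20 + 77.76 = 97.76 → 98
  B: 114 + 0.72×(128−114) = 114 + 10.08 = 124.08 → 124
rgb(140, 98, 124) = #8c627c.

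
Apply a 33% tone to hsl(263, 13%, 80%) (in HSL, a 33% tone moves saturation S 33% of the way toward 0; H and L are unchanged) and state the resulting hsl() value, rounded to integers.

hsl(263, 9%, 80%)

S moves 33% from 13 toward 0: 13 − 4.29 = 8.71 → 9.
H and L are unchanged.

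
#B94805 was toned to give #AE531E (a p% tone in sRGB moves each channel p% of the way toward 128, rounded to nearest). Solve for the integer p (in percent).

#B94805 is rgb(185, 72, 5); #AE531E is rgb(174, 83, 30).
On the B channel (widest range): 30 ≈ 5 + (p/100)(128 − 5), so p ≈ 100×(30 − 5)/(128 − 5) = 2500/123 = 20.33.
p = 20 reproduces all three channels after rounding.

20%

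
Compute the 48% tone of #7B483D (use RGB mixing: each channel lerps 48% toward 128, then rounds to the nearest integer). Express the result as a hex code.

#7B483D is rgb(123, 72, 61).
Lerp each channel 48% toward 128:
  R: 123 + 2.4 = 125.4 → 125
  G: 72 + 0.48×(128−72) = 72 + 26.88 = 98.88 → 99
  B: 61 + 32.16 = 93.16 → 93
rgb(125, 99, 93) = #7D635D.

#7D635D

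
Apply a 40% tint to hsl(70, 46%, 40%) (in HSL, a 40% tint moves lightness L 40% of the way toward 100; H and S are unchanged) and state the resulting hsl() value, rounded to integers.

L moves 40% from 40 toward 100: 40 + 24 = 64 → 64.
H and S are unchanged.

hsl(70, 46%, 64%)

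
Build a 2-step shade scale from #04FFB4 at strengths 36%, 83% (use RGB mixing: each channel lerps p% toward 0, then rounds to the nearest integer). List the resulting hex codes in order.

#03A373, #012B1F

#04FFB4 is rgb(4, 255, 180).
36%: (4 − 1.44 = 2.56→3, 255 − 91.8 = 163.2→163, 180 − 64.8 = 115.2→115) → #03A373
83%: (4 − 3.32 = 0.68→1, 255 − 211.65 = 43.35→43, 180 − 149.4 = 30.6→31) → #012B1F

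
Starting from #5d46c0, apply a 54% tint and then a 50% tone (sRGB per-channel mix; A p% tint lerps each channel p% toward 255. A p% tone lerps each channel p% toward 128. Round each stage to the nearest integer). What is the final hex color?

#9a95b1

#5d46c0 is rgb(93, 70, 192).
A 54% tint moves each channel 54% toward 255:
  R: 93 + 87.48 = 180.48 → 180
  G: 70 + 0.54×(255−70) = 70 + 99.9 = 169.9 → 170
  B: 192 + 0.54×(255−192) = 192 + 34.02 = 226.02 → 226
After the tint: rgb(180, 170, 226) = #b4aae2.
Per channel, c → c + 0.5(128 − c):
  R: 180 − 26 = 154 → 154
  G: 170 + 0.5×(128−170) = 170 − 21 = 149 → 149
  B: 226 − 49 = 177 → 177
rgb(154, 149, 177) = #9a95b1.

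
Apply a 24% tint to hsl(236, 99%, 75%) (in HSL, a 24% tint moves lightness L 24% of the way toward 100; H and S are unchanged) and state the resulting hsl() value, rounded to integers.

hsl(236, 99%, 81%)

L moves 24% from 75 toward 100: 75 + 6 = 81 → 81.
H and S are unchanged.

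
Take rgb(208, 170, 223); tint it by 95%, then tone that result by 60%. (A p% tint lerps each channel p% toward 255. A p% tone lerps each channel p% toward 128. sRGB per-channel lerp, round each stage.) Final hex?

#B2B1B2

A 95% tint moves each channel 95% toward 255:
  R: 208 + 0.95×(255−208) = 208 + 44.65 = 252.65 → 253
  G: 170 + 80.75 = 250.75 → 251
  B: 223 + 0.95×(255−223) = 223 + 30.4 = 253.4 → 253
After the tint: rgb(253, 251, 253) = #FDFBFD.
Lerp each channel 60% toward 128:
  R: 253 + 0.6×(128−253) = 253 − 75 = 178 → 178
  G: 251 − 73.8 = 177.2 → 177
  B: 253 − 75 = 178 → 178
rgb(178, 177, 178) = #B2B1B2.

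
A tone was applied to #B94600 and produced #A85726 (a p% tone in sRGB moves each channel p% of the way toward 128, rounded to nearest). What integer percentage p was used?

#B94600 is rgb(185, 70, 0); #A85726 is rgb(168, 87, 38).
On the B channel (widest range): 38 ≈ 0 + (p/100)(128 − 0), so p ≈ 100×(38 − 0)/(128 − 0) = 3800/128 = 29.69.
p = 30 reproduces all three channels after rounding.

30%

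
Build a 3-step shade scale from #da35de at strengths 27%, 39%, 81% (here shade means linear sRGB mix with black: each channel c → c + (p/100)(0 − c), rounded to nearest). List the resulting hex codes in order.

#9f27a2, #852087, #290a2a

#da35de is rgb(218, 53, 222).
27%: (218 − 58.86 = 159.14→159, 53 − 14.31 = 38.69→39, 222 − 59.94 = 162.06→162) → #9f27a2
39%: (218 − 85.02 = 132.98→133, 53 − 20.67 = 32.33→32, 222 − 86.58 = 135.42→135) → #852087
81%: (218 − 176.58 = 41.42→41, 53 − 42.93 = 10.07→10, 222 − 179.82 = 42.18→42) → #290a2a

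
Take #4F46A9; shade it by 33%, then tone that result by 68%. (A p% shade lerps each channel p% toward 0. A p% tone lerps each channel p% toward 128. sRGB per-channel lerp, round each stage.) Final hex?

#68667B

#4F46A9 is rgb(79, 70, 169).
A 33% shade moves each channel 33% toward 0:
  R: 79 + 0.33×(0−79) = 79 − 26.07 = 52.93 → 53
  G: 70 + 0.33×(0−70) = 70 − 23.1 = 46.9 → 47
  B: 169 + 0.33×(0−169) = 169 − 55.77 = 113.23 → 113
After the shade: rgb(53, 47, 113) = #352F71.
Lerp each channel 68% toward 128:
  R: 53 + 0.68×(128−53) = 53 + 51 = 104 → 104
  G: 47 + 0.68×(128−47) = 47 + 55.08 = 102.08 → 102
  B: 113 + 0.68×(128−113) = 113 + 10.2 = 123.2 → 123
rgb(104, 102, 123) = #68667B.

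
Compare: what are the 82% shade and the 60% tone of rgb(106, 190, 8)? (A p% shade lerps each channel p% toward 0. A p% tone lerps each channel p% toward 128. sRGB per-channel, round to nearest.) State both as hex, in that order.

#132201, #779950

82% shade:
  R: 106 + 0.82×(0−106) = 106 − 86.92 = 19.08 → 19
  G: 190 + 0.82×(0−190) = 190 − 155.8 = 34.2 → 34
  B: 8 + 0.82×(0−8) = 8 − 6.56 = 1.44 → 1
  → #132201
60% tone:
  R: 106 + 0.6×(128−106) = 106 + 13.2 = 119.2 → 119
  G: 190 + 0.6×(128−190) = 190 − 37.2 = 152.8 → 153
  B: 8 + 0.6×(128−8) = 8 + 72 = 80 → 80
  → #779950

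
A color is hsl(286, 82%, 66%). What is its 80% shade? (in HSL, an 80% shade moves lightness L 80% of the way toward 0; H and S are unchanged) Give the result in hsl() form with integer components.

hsl(286, 82%, 13%)

L moves 80% from 66 toward 0: 66 − 52.8 = 13.2 → 13.
H and S are unchanged.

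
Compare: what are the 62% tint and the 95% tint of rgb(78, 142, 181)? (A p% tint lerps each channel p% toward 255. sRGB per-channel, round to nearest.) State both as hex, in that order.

#BCD4E3, #F6F9FB

62% tint:
  R: 78 + 109.74 = 187.74 → 188
  G: 142 + 0.62×(255−142) = 142 + 70.06 = 212.06 → 212
  B: 181 + 0.62×(255−181) = 181 + 45.88 = 226.88 → 227
  → #BCD4E3
95% tint:
  R: 78 + 168.15 = 246.15 → 246
  G: 142 + 107.35 = 249.35 → 249
  B: 181 + 0.95×(255−181) = 181 + 70.3 = 251.3 → 251
  → #F6F9FB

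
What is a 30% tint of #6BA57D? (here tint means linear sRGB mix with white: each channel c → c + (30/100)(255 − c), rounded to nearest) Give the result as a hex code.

#97C0A4

#6BA57D is rgb(107, 165, 125).
Lerp each channel 30% toward 255:
  R: 107 + 44.4 = 151.4 → 151
  G: 165 + 27 = 192 → 192
  B: 125 + 39 = 164 → 164
rgb(151, 192, 164) = #97C0A4.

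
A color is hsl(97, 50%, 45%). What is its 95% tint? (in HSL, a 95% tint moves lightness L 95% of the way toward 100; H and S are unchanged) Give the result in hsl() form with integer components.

L moves 95% from 45 toward 100: 45 + 52.25 = 97.25 → 97.
H and S are unchanged.

hsl(97, 50%, 97%)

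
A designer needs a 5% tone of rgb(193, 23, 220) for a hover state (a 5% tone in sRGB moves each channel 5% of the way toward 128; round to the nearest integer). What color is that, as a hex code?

Lerp each channel 5% toward 128:
  R: 193 + 0.05×(128−193) = 193 − 3.25 = 189.75 → 190
  G: 23 + 0.05×(128−23) = 23 + 5.25 = 28.25 → 28
  B: 220 − 4.6 = 215.4 → 215
rgb(190, 28, 215) = #be1cd7.

#be1cd7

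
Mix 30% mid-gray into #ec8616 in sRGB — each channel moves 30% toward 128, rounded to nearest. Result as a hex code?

#cc8436

#ec8616 is rgb(236, 134, 22).
Lerp each channel 30% toward 128:
  R: 236 + 0.3×(128−236) = 236 − 32.4 = 203.6 → 204
  G: 134 + 0.3×(128−134) = 134 − 1.8 = 132.2 → 132
  B: 22 + 31.8 = 53.8 → 54
rgb(204, 132, 54) = #cc8436.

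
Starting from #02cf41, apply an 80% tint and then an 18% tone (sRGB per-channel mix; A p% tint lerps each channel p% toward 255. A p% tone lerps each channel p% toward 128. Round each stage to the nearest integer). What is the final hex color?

#02cf41 is rgb(2, 207, 65).
An 80% tint moves each channel 80% toward 255:
  R: 2 + 0.8×(255−2) = 2 + 202.4 = 204.4 → 204
  G: 207 + 0.8×(255−207) = 207 + 38.4 = 245.4 → 245
  B: 65 + 0.8×(255−65) = 65 + 152 = 217 → 217
After the tint: rgb(204, 245, 217) = #ccf5d9.
Lerp each channel 18% toward 128:
  R: 204 − 13.68 = 190.32 → 190
  G: 245 + 0.18×(128−245) = 245 − 21.06 = 223.94 → 224
  B: 217 + 0.18×(128−217) = 217 − 16.02 = 200.98 → 201
rgb(190, 224, 201) = #bee0c9.

#bee0c9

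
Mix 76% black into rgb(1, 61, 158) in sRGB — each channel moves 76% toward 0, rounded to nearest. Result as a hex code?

Per channel, c → c + 0.76(0 − c):
  R: 1 + 0.76×(0−1) = 1 − 0.76 = 0.24 → 0
  G: 61 − 46.36 = 14.64 → 15
  B: 158 − 120.08 = 37.92 → 38
rgb(0, 15, 38) = #000f26.

#000f26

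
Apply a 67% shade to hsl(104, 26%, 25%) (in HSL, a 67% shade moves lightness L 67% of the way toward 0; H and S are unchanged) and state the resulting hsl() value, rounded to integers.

L moves 67% from 25 toward 0: 25 − 16.75 = 8.25 → 8.
H and S are unchanged.

hsl(104, 26%, 8%)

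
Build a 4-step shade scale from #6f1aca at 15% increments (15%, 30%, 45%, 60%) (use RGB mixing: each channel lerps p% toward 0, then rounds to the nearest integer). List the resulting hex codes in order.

#6f1aca is rgb(111, 26, 202).
15%: (111 − 16.65 = 94.35→94, 26 − 3.9 = 22.1→22, 202 − 30.3 = 171.7→172) → #5e16ac
30%: (111 − 33.3 = 77.7→78, 26 − 7.8 = 18.2→18, 202 − 60.6 = 141.4→141) → #4e128d
45%: (111 − 49.95 = 61.05→61, 26 − 11.7 = 14.3→14, 202 − 90.9 = 111.1→111) → #3d0e6f
60%: (111 − 66.6 = 44.4→44, 26 − 15.6 = 10.4→10, 202 − 121.2 = 80.8→81) → #2c0a51

#5e16ac, #4e128d, #3d0e6f, #2c0a51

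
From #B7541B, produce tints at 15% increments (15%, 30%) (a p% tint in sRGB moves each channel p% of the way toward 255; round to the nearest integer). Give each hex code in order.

#C26E3D, #CD875F

#B7541B is rgb(183, 84, 27).
15%: (183 + 10.8 = 193.8→194, 84 + 25.65 = 109.65→110, 27 + 34.2 = 61.2→61) → #C26E3D
30%: (183 + 21.6 = 204.6→205, 84 + 51.3 = 135.3→135, 27 + 68.4 = 95.4→95) → #CD875F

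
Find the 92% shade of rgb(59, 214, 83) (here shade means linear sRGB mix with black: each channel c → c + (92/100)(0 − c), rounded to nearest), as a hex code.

#051107

Per channel, c → c + 0.92(0 − c):
  R: 59 − 54.28 = 4.72 → 5
  G: 214 + 0.92×(0−214) = 214 − 196.88 = 17.12 → 17
  B: 83 + 0.92×(0−83) = 83 − 76.36 = 6.64 → 7
rgb(5, 17, 7) = #051107.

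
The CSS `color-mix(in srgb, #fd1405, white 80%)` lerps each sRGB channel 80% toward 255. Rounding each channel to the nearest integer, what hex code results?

#fd1405 is rgb(253, 20, 5).
Per channel, c → c + 0.8(255 − c):
  R: 253 + 1.6 = 254.6 → 255
  G: 20 + 0.8×(255−20) = 20 + 188 = 208 → 208
  B: 5 + 200 = 205 → 205
rgb(255, 208, 205) = #ffd0cd.

#ffd0cd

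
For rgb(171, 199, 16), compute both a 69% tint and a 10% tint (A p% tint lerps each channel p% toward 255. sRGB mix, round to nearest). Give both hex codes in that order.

#e5eeb5, #b3cd28

69% tint:
  R: 171 + 0.69×(255−171) = 171 + 57.96 = 228.96 → 229
  G: 199 + 0.69×(255−199) = 199 + 38.64 = 237.64 → 238
  B: 16 + 164.91 = 180.91 → 181
  → #e5eeb5
10% tint:
  R: 171 + 0.1×(255−171) = 171 + 8.4 = 179.4 → 179
  G: 199 + 5.6 = 204.6 → 205
  B: 16 + 0.1×(255−16) = 16 + 23.9 = 39.9 → 40
  → #b3cd28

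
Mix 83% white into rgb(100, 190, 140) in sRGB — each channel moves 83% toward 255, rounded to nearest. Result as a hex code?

#E5F4EB

An 83% tint moves each channel 83% toward 255:
  R: 100 + 128.65 = 228.65 → 229
  G: 190 + 53.95 = 243.95 → 244
  B: 140 + 0.83×(255−140) = 140 + 95.45 = 235.45 → 235
rgb(229, 244, 235) = #E5F4EB.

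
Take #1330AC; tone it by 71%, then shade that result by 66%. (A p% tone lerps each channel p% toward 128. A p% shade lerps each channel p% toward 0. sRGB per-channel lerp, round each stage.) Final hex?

#1330AC is rgb(19, 48, 172).
Per channel, c → c + 0.71(128 − c):
  R: 19 + 77.39 = 96.39 → 96
  G: 48 + 0.71×(128−48) = 48 + 56.8 = 104.8 → 105
  B: 172 + 0.71×(128−172) = 172 − 31.24 = 140.76 → 141
After the tone: rgb(96, 105, 141) = #60698D.
Lerp each channel 66% toward 0:
  R: 96 − 63.36 = 32.64 → 33
  G: 105 + 0.66×(0−105) = 105 − 69.3 = 35.7 → 36
  B: 141 − 93.06 = 47.94 → 48
rgb(33, 36, 48) = #212430.

#212430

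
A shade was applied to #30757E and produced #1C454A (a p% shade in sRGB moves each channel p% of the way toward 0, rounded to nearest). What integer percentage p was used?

#30757E is rgb(48, 117, 126); #1C454A is rgb(28, 69, 74).
On the B channel (widest range): 74 ≈ 126 + (p/100)(0 − 126), so p ≈ 100×(74 − 126)/(0 − 126) = -5200/-126 = 41.27.
p = 41 reproduces all three channels after rounding.

41%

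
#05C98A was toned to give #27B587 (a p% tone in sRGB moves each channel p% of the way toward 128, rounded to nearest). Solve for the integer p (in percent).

#05C98A is rgb(5, 201, 138); #27B587 is rgb(39, 181, 135).
On the R channel (widest range): 39 ≈ 5 + (p/100)(128 − 5), so p ≈ 100×(39 − 5)/(128 − 5) = 3400/123 = 27.64.
p = 28 reproduces all three channels after rounding.

28%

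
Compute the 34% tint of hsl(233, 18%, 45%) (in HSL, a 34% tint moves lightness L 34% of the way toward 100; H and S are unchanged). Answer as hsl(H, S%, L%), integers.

L moves 34% from 45 toward 100: 45 + 18.7 = 63.7 → 64.
H and S are unchanged.

hsl(233, 18%, 64%)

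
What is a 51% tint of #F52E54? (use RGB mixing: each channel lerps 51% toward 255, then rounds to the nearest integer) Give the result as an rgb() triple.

#F52E54 is rgb(245, 46, 84).
A 51% tint moves each channel 51% toward 255:
  R: 245 + 0.51×(255−245) = 245 + 5.1 = 250.1 → 250
  G: 46 + 106.59 = 152.59 → 153
  B: 84 + 87.21 = 171.21 → 171

rgb(250, 153, 171)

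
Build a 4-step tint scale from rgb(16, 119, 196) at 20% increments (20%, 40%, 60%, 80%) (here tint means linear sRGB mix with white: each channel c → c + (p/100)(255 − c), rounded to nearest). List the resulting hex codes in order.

#4092D0, #70ADDC, #9FC9E7, #CFE4F3

20%: (16 + 47.8 = 63.8→64, 119 + 27.2 = 146.2→146, 196 + 11.8 = 207.8→208) → #4092D0
40%: (16 + 95.6 = 111.6→112, 119 + 54.4 = 173.4→173, 196 + 23.6 = 219.6→220) → #70ADDC
60%: (16 + 143.4 = 159.4→159, 119 + 81.6 = 200.6→201, 196 + 35.4 = 231.4→231) → #9FC9E7
80%: (16 + 191.2 = 207.2→207, 119 + 108.8 = 227.8→228, 196 + 47.2 = 243.2→243) → #CFE4F3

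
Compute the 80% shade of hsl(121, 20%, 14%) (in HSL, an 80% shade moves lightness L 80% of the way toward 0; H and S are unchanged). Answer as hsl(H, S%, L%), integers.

hsl(121, 20%, 3%)

L moves 80% from 14 toward 0: 14 − 11.2 = 2.8 → 3.
H and S are unchanged.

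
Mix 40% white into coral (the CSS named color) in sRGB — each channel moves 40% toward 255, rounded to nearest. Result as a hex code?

#FFB296

CSS coral is rgb(255, 127, 80).
Per channel, c → c + 0.4(255 − c):
  R: 255 + 0.4×(255−255) = 255 + 0 = 255 → 255
  G: 127 + 51.2 = 178.2 → 178
  B: 80 + 0.4×(255−80) = 80 + 70 = 150 → 150
rgb(255, 178, 150) = #FFB296.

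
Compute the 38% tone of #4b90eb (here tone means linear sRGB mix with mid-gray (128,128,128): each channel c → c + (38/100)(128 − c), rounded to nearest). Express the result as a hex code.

#5f8ac2

#4b90eb is rgb(75, 144, 235).
Lerp each channel 38% toward 128:
  R: 75 + 0.38×(128−75) = 75 + 20.14 = 95.14 → 95
  G: 144 + 0.38×(128−144) = 144 − 6.08 = 137.92 → 138
  B: 235 − 40.66 = 194.34 → 194
rgb(95, 138, 194) = #5f8ac2.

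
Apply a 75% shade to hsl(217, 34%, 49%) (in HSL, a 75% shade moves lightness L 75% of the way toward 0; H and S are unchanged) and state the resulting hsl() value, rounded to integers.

hsl(217, 34%, 12%)

L moves 75% from 49 toward 0: 49 − 36.75 = 12.25 → 12.
H and S are unchanged.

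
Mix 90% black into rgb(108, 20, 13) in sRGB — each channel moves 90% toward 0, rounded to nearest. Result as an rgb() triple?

Per channel, c → c + 0.9(0 − c):
  R: 108 − 97.2 = 10.8 → 11
  G: 20 + 0.9×(0−20) = 20 − 18 = 2 → 2
  B: 13 + 0.9×(0−13) = 13 − 11.7 = 1.3 → 1

rgb(11, 2, 1)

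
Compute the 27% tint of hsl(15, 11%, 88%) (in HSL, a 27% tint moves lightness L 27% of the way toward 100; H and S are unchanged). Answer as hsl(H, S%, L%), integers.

hsl(15, 11%, 91%)

L moves 27% from 88 toward 100: 88 + 3.24 = 91.24 → 91.
H and S are unchanged.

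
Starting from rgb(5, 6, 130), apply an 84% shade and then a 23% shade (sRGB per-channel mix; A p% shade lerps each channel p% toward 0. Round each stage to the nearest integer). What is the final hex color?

#010110

An 84% shade moves each channel 84% toward 0:
  R: 5 + 0.84×(0−5) = 5 − 4.2 = 0.8 → 1
  G: 6 + 0.84×(0−6) = 6 − 5.04 = 0.96 → 1
  B: 130 + 0.84×(0−130) = 130 − 109.2 = 20.8 → 21
After the shade: rgb(1, 1, 21) = #010115.
Per channel, c → c + 0.23(0 − c):
  R: 1 − 0.23 = 0.77 → 1
  G: 1 − 0.23 = 0.77 → 1
  B: 21 + 0.23×(0−21) = 21 − 4.83 = 16.17 → 16
rgb(1, 1, 16) = #010110.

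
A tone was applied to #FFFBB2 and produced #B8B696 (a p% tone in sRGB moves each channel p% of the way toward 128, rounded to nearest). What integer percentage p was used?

56%

#FFFBB2 is rgb(255, 251, 178); #B8B696 is rgb(184, 182, 150).
On the R channel (widest range): 184 ≈ 255 + (p/100)(128 − 255), so p ≈ 100×(184 − 255)/(128 − 255) = -7100/-127 = 55.91.
p = 56 reproduces all three channels after rounding.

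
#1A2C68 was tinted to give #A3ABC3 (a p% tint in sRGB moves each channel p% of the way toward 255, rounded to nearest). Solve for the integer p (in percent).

60%

#1A2C68 is rgb(26, 44, 104); #A3ABC3 is rgb(163, 171, 195).
On the R channel (widest range): 163 ≈ 26 + (p/100)(255 − 26), so p ≈ 100×(163 − 26)/(255 − 26) = 13700/229 = 59.83.
p = 60 reproduces all three channels after rounding.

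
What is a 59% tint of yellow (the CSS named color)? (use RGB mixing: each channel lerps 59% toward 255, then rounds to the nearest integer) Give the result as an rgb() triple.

rgb(255, 255, 150)

CSS yellow is rgb(255, 255, 0).
A 59% tint moves each channel 59% toward 255:
  R: 255 + 0 = 255 → 255
  G: 255 + 0.59×(255−255) = 255 + 0 = 255 → 255
  B: 0 + 150.45 = 150.45 → 150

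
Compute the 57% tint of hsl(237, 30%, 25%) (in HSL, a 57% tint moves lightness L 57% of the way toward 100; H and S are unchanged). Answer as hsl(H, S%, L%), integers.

L moves 57% from 25 toward 100: 25 + 42.75 = 67.75 → 68.
H and S are unchanged.

hsl(237, 30%, 68%)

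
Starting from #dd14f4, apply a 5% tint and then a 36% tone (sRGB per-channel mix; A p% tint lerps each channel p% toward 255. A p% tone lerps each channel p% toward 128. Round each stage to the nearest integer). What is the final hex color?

#dd14f4 is rgb(221, 20, 244).
Per channel, c → c + 0.05(255 − c):
  R: 221 + 1.7 = 222.7 → 223
  G: 20 + 11.75 = 31.75 → 32
  B: 244 + 0.55 = 244.55 → 245
After the tint: rgb(223, 32, 245) = #df20f5.
Lerp each channel 36% toward 128:
  R: 223 − 34.2 = 188.8 → 189
  G: 32 + 34.56 = 66.56 → 67
  B: 245 + 0.36×(128−245) = 245 − 42.12 = 202.88 → 203
rgb(189, 67, 203) = #bd43cb.

#bd43cb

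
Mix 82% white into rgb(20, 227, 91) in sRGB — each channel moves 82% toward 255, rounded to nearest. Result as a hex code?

#D5FAE1

An 82% tint moves each channel 82% toward 255:
  R: 20 + 0.82×(255−20) = 20 + 192.7 = 212.7 → 213
  G: 227 + 0.82×(255−227) = 227 + 22.96 = 249.96 → 250
  B: 91 + 134.48 = 225.48 → 225
rgb(213, 250, 225) = #D5FAE1.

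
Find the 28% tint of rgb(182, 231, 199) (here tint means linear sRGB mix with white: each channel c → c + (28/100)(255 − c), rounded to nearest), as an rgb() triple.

rgb(202, 238, 215)

Per channel, c → c + 0.28(255 − c):
  R: 182 + 0.28×(255−182) = 182 + 20.44 = 202.44 → 202
  G: 231 + 6.72 = 237.72 → 238
  B: 199 + 15.68 = 214.68 → 215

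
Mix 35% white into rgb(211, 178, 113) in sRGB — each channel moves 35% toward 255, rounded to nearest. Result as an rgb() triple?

Lerp each channel 35% toward 255:
  R: 211 + 15.4 = 226.4 → 226
  G: 178 + 0.35×(255−178) = 178 + 26.95 = 204.95 → 205
  B: 113 + 0.35×(255−113) = 113 + 49.7 = 162.7 → 163

rgb(226, 205, 163)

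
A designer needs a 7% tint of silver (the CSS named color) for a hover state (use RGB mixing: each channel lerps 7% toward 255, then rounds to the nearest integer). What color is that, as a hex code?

#c4c4c4

CSS silver is rgb(192, 192, 192).
Per channel, c → c + 0.07(255 − c):
  R: 192 + 4.41 = 196.41 → 196
  G: 192 + 4.41 = 196.41 → 196
  B: 192 + 0.07×(255−192) = 192 + 4.41 = 196.41 → 196
rgb(196, 196, 196) = #c4c4c4.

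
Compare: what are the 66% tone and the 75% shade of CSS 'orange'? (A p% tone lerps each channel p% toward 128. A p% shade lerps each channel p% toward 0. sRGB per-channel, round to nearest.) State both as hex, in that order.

#AB8D54, #402900

CSS orange is rgb(255, 165, 0).
66% tone:
  R: 255 − 83.82 = 171.18 → 171
  G: 165 − 24.42 = 140.58 → 141
  B: 0 + 0.66×(128−0) = 0 + 84.48 = 84.48 → 84
  → #AB8D54
75% shade:
  R: 255 + 0.75×(0−255) = 255 − 191.25 = 63.75 → 64
  G: 165 + 0.75×(0−165) = 165 − 123.75 = 41.25 → 41
  B: 0 + 0 = 0 → 0
  → #402900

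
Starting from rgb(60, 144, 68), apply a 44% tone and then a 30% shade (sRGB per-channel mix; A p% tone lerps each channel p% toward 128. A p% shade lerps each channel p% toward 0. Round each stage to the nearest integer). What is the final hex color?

Per channel, c → c + 0.44(128 − c):
  R: 60 + 0.44×(128−60) = 60 + 29.92 = 89.92 → 90
  G: 144 − 7.04 = 136.96 → 137
  B: 68 + 0.44×(128−68) = 68 + 26.4 = 94.4 → 94
After the tone: rgb(90, 137, 94) = #5a895e.
Lerp each channel 30% toward 0:
  R: 90 + 0.3×(0−90) = 90 − 27 = 63 → 63
  G: 137 + 0.3×(0−137) = 137 − 41.1 = 95.9 → 96
  B: 94 − 28.2 = 65.8 → 66
rgb(63, 96, 66) = #3f6042.

#3f6042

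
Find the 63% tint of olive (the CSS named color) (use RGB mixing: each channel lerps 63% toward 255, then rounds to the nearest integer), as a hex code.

#d0d0a1

CSS olive is rgb(128, 128, 0).
A 63% tint moves each channel 63% toward 255:
  R: 128 + 0.63×(255−128) = 128 + 80.01 = 208.01 → 208
  G: 128 + 0.63×(255−128) = 128 + 80.01 = 208.01 → 208
  B: 0 + 0.63×(255−0) = 0 + 160.65 = 160.65 → 161
rgb(208, 208, 161) = #d0d0a1.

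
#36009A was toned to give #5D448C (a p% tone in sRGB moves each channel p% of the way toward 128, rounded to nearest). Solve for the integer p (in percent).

53%

#36009A is rgb(54, 0, 154); #5D448C is rgb(93, 68, 140).
On the G channel (widest range): 68 ≈ 0 + (p/100)(128 − 0), so p ≈ 100×(68 − 0)/(128 − 0) = 6800/128 = 53.12.
p = 53 reproduces all three channels after rounding.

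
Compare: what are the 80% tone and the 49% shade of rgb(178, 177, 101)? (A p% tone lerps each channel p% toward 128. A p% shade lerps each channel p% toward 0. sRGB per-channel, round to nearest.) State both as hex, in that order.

#8A8A7B, #5B5A34

80% tone:
  R: 178 − 40 = 138 → 138
  G: 177 − 39.2 = 137.8 → 138
  B: 101 + 0.8×(128−101) = 101 + 21.6 = 122.6 → 123
  → #8A8A7B
49% shade:
  R: 178 + 0.49×(0−178) = 178 − 87.22 = 90.78 → 91
  G: 177 − 86.73 = 90.27 → 90
  B: 101 − 49.49 = 51.51 → 52
  → #5B5A34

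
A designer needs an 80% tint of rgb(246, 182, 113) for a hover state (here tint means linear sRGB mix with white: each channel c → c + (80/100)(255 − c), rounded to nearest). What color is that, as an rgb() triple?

rgb(253, 240, 227)

Per channel, c → c + 0.8(255 − c):
  R: 246 + 0.8×(255−246) = 246 + 7.2 = 253.2 → 253
  G: 182 + 0.8×(255−182) = 182 + 58.4 = 240.4 → 240
  B: 113 + 0.8×(255−113) = 113 + 113.6 = 226.6 → 227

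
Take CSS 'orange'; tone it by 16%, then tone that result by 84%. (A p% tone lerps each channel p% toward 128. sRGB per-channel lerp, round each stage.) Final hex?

#91856F

CSS orange is rgb(255, 165, 0).
Per channel, c → c + 0.16(128 − c):
  R: 255 − 20.32 = 234.68 → 235
  G: 165 + 0.16×(128−165) = 165 − 5.92 = 159.08 → 159
  B: 0 + 0.16×(128−0) = 0 + 20.48 = 20.48 → 20
After the tone: rgb(235, 159, 20) = #EB9F14.
Lerp each channel 84% toward 128:
  R: 235 − 89.88 = 145.12 → 145
  G: 159 + 0.84×(128−159) = 159 − 26.04 = 132.96 → 133
  B: 20 + 90.72 = 110.72 → 111
rgb(145, 133, 111) = #91856F.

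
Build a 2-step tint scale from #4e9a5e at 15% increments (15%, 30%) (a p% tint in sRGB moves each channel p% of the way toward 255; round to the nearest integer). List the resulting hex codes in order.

#4e9a5e is rgb(78, 154, 94).
15%: (78 + 26.55 = 104.55→105, 154 + 15.15 = 169.15→169, 94 + 24.15 = 118.15→118) → #69a976
30%: (78 + 53.1 = 131.1→131, 154 + 30.3 = 184.3→184, 94 + 48.3 = 142.3→142) → #83b88e

#69a976, #83b88e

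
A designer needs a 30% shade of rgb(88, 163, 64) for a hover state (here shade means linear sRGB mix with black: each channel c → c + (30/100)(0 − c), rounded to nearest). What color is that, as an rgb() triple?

Lerp each channel 30% toward 0:
  R: 88 + 0.3×(0−88) = 88 − 26.4 = 61.6 → 62
  G: 163 − 48.9 = 114.1 → 114
  B: 64 + 0.3×(0−64) = 64 − 19.2 = 44.8 → 45

rgb(62, 114, 45)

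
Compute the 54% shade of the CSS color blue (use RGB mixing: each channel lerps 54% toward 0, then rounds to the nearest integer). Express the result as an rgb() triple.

rgb(0, 0, 117)

CSS blue is rgb(0, 0, 255).
Lerp each channel 54% toward 0:
  R: 0 + 0.54×(0−0) = 0 + 0 = 0 → 0
  G: 0 + 0.54×(0−0) = 0 + 0 = 0 → 0
  B: 255 − 137.7 = 117.3 → 117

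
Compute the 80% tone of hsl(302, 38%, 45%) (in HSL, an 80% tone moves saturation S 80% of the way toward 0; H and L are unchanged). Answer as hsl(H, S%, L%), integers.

S moves 80% from 38 toward 0: 38 − 30.4 = 7.6 → 8.
H and L are unchanged.

hsl(302, 8%, 45%)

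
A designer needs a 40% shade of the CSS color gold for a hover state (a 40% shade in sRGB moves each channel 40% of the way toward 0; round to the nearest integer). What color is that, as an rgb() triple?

rgb(153, 129, 0)

CSS gold is rgb(255, 215, 0).
Per channel, c → c + 0.4(0 − c):
  R: 255 + 0.4×(0−255) = 255 − 102 = 153 → 153
  G: 215 − 86 = 129 → 129
  B: 0 + 0.4×(0−0) = 0 + 0 = 0 → 0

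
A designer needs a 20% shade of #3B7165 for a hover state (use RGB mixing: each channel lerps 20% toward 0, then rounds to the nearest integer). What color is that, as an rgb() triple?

#3B7165 is rgb(59, 113, 101).
Per channel, c → c + 0.2(0 − c):
  R: 59 + 0.2×(0−59) = 59 − 11.8 = 47.2 → 47
  G: 113 − 22.6 = 90.4 → 90
  B: 101 + 0.2×(0−101) = 101 − 20.2 = 80.8 → 81

rgb(47, 90, 81)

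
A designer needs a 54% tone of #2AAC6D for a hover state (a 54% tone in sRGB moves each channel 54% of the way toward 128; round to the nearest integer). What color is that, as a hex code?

#2AAC6D is rgb(42, 172, 109).
A 54% tone moves each channel 54% toward 128:
  R: 42 + 46.44 = 88.44 → 88
  G: 172 + 0.54×(128−172) = 172 − 23.76 = 148.24 → 148
  B: 109 + 0.54×(128−109) = 109 + 10.26 = 119.26 → 119
rgb(88, 148, 119) = #589477.

#589477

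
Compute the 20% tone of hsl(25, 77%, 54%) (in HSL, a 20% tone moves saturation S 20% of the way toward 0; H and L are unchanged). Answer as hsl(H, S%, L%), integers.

hsl(25, 62%, 54%)

S moves 20% from 77 toward 0: 77 − 15.4 = 61.6 → 62.
H and L are unchanged.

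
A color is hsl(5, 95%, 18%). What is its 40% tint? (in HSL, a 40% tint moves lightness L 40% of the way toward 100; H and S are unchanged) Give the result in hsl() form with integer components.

L moves 40% from 18 toward 100: 18 + 32.8 = 50.8 → 51.
H and S are unchanged.

hsl(5, 95%, 51%)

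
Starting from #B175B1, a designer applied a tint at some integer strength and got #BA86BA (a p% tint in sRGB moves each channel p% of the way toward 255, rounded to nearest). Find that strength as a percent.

#B175B1 is rgb(177, 117, 177); #BA86BA is rgb(186, 134, 186).
On the G channel (widest range): 134 ≈ 117 + (p/100)(255 − 117), so p ≈ 100×(134 − 117)/(255 − 117) = 1700/138 = 12.32.
p = 12 reproduces all three channels after rounding.

12%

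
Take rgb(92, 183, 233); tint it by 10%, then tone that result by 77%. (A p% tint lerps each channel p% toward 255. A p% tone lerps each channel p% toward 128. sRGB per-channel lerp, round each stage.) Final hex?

#7B8E99

Lerp each channel 10% toward 255:
  R: 92 + 0.1×(255−92) = 92 + 16.3 = 108.3 → 108
  G: 183 + 0.1×(255−183) = 183 + 7.2 = 190.2 → 190
  B: 233 + 0.1×(255−233) = 233 + 2.2 = 235.2 → 235
After the tint: rgb(108, 190, 235) = #6CBEEB.
Lerp each channel 77% toward 128:
  R: 108 + 15.4 = 123.4 → 123
  G: 190 + 0.77×(128−190) = 190 − 47.74 = 142.26 → 142
  B: 235 − 82.39 = 152.61 → 153
rgb(123, 142, 153) = #7B8E99.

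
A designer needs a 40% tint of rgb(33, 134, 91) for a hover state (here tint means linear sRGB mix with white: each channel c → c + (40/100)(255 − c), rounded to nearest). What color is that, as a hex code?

#7ab69d

A 40% tint moves each channel 40% toward 255:
  R: 33 + 88.8 = 121.8 → 122
  G: 134 + 48.4 = 182.4 → 182
  B: 91 + 0.4×(255−91) = 91 + 65.6 = 156.6 → 157
rgb(122, 182, 157) = #7ab69d.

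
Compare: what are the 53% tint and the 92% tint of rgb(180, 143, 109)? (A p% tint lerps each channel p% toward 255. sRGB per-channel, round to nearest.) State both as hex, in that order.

53% tint:
  R: 180 + 0.53×(255−180) = 180 + 39.75 = 219.75 → 220
  G: 143 + 59.36 = 202.36 → 202
  B: 109 + 77.38 = 186.38 → 186
  → #DCCABA
92% tint:
  R: 180 + 0.92×(255−180) = 180 + 69 = 249 → 249
  G: 143 + 0.92×(255−143) = 143 + 103.04 = 246.04 → 246
  B: 109 + 0.92×(255−109) = 109 + 134.32 = 243.32 → 243
  → #F9F6F3

#DCCABA, #F9F6F3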